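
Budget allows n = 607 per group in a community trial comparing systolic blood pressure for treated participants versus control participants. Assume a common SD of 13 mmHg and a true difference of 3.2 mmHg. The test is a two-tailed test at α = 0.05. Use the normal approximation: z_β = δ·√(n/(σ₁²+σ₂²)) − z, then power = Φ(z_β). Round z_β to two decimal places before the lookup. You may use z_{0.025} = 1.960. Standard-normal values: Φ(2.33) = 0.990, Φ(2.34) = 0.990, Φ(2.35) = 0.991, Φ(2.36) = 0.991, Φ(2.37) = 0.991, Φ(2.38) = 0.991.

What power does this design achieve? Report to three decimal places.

z_β = δ·√(n/(σ₁²+σ₂²)) − z_{α/2}
    = 3.2 · √(607/338) − 1.960
    = 3.2 · 1.34010 − 1.960
    = 4.2883 − 1.960 = 2.3283 → 2.33
Power = Φ(2.33) = 0.990.

Power ≈ 0.990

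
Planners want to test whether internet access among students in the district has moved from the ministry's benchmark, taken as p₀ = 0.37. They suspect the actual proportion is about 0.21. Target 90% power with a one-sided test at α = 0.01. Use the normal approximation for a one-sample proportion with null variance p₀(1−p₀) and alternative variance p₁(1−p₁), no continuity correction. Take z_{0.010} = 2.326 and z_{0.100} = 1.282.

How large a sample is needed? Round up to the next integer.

n = [z_α·√(p₀q₀) + z_β·√(p₁q₁)]² / (p₁ − p₀)²
  = [2.326·√(0.37·0.63) + 1.282·√(0.21·0.79)]² / (-0.16)²
  = [2.326·0.4828 + 1.282·0.4073]² / 0.0256
  = [1.6452]² / 0.0256
  = 105.73
Round up → n = 106.

n = 106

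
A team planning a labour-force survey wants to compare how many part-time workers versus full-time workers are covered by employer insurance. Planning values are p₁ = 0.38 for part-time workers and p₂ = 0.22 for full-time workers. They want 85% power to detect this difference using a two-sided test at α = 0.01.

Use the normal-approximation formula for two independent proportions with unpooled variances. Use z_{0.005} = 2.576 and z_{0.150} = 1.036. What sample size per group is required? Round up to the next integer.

n = (z_{α/2} + z_β)² · [p₁(1−p₁) + p₂(1−p₂)] / (p₁ − p₂)²
  = (2.576 + 1.036)² · (0.38·0.62 + 0.22·0.78) / (0.16)²
  = (3.612)² · (0.2356 + 0.1716) / 0.0256
  = 13.0465 · 0.4072 / 0.0256
  = 207.52
Round up → n = 208 per group.

n = 208 per group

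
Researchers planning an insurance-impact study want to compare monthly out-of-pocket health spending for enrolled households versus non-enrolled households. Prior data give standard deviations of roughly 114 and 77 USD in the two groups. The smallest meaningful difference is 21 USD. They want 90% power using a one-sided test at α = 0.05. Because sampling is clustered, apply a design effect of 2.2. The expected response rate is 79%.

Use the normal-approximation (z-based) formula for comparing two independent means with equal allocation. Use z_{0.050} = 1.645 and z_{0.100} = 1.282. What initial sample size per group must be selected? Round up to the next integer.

n = (z_α + z_β)² · (σ₁² + σ₂²) / δ²
  = (1.645 + 1.282)² · (114² + 77² = 18925) / 21²
  = 8.5673 · 18925 / 441
  = 367.66
Design effect: 2.2 × 367.66 = 808.85.
Adjust for 79% response: 808.85 / 0.79 = 1023.85.
Round up → n = 1024 per group.

n = 1024 per group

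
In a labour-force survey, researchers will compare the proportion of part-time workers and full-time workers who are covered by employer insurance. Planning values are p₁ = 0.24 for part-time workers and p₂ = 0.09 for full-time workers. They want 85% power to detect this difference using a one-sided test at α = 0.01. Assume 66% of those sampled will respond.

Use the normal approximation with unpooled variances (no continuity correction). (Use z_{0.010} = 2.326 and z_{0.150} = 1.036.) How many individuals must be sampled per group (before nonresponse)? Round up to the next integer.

n = 202 per group

n = (z_α + z_β)² · [p₁(1−p₁) + p₂(1−p₂)] / (p₁ − p₂)²
  = (2.326 + 1.036)² · (0.24·0.76 + 0.09·0.91) / (0.15)²
  = (3.362)² · (0.1824 + 0.0819) / 0.0225
  = 11.3030 · 0.2643 / 0.0225
  = 132.77
Adjust for 66% response: 132.77 / 0.66 = 201.17.
Round up → n = 202 per group.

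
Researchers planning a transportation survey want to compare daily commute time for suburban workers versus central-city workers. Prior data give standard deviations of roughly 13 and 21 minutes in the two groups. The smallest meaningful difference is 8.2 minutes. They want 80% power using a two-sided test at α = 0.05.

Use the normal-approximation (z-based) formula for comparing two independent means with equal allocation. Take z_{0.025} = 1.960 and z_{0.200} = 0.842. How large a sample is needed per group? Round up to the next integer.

n = 72 per group

n = (z_{α/2} + z_β)² · (σ₁² + σ₂²) / δ²
  = (1.960 + 0.842)² · (13² + 21² = 610) / 8.2²
  = 7.8512 · 610 / 67.24
  = 71.23
Round up → n = 72 per group.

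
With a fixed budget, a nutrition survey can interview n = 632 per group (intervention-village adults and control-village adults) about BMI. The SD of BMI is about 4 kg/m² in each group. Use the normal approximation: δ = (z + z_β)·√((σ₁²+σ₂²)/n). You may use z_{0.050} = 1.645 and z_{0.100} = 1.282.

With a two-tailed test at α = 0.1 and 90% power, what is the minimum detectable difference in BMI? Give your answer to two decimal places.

δ = (z_{α/2} + z_β) · √((σ₁²+σ₂²)/n)
  = (1.645 + 1.282) · √(32/632)
  = 2.927 · √0.05063
  = 2.927 · 0.2250
  = 0.6586

Minimum detectable difference ≈ 0.66 kg/m²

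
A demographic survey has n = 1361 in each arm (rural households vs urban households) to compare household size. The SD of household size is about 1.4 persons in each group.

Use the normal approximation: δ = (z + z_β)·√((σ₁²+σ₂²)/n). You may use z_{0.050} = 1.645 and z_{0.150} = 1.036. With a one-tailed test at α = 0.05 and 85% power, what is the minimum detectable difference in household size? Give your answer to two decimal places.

Minimum detectable difference ≈ 0.14 persons

δ = (z_α + z_β) · √((σ₁²+σ₂²)/n)
  = (1.645 + 1.036) · √(3.92/1361)
  = 2.681 · √0.00288
  = 2.681 · 0.0537
  = 0.1439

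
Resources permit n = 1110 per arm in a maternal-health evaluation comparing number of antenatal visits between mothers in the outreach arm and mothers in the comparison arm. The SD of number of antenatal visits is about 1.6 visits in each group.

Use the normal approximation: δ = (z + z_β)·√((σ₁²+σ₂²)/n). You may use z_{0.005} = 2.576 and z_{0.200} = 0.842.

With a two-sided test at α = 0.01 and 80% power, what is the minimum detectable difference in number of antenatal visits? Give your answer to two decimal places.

δ = (z_{α/2} + z_β) · √((σ₁²+σ₂²)/n)
  = (2.576 + 0.842) · √(5.12/1110)
  = 3.418 · √0.00461
  = 3.418 · 0.0679
  = 0.2321

Minimum detectable difference ≈ 0.23 visits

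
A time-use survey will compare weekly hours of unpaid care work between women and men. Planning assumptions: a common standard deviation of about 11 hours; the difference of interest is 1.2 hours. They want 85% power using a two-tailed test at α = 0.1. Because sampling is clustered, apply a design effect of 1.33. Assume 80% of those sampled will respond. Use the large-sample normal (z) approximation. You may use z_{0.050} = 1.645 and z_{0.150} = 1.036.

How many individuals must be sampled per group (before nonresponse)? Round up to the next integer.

n = (z_{α/2} + z_β)² · (σ₁² + σ₂²) / δ²
  = (1.645 + 1.036)² · (2·11² = 242) / 1.2²
  = 7.1878 · 242 / 1.44
  = 1207.94
Design effect: 1.33 × 1207.94 = 1606.56.
Adjust for 80% response: 1606.56 / 0.80 = 2008.21.
Round up → n = 2009 per group.

n = 2009 per group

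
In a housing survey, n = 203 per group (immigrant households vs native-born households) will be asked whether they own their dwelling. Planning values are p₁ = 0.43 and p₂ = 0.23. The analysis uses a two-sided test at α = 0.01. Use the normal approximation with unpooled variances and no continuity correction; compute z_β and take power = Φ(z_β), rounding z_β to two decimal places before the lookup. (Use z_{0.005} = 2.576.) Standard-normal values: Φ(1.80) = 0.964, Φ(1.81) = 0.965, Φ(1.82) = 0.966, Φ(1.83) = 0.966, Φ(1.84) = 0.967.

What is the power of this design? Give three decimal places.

z_β = |p₁−p₂|·√(n/[p₁q₁+p₂q₂]) − z_{α/2}
    = 0.20 · √(203/0.4222) − 2.576
    = 0.20 · 21.9275 − 2.576
    = 4.3855 − 2.576 = 1.8095 → 1.81
Power = Φ(1.81) = 0.965.

Power ≈ 0.965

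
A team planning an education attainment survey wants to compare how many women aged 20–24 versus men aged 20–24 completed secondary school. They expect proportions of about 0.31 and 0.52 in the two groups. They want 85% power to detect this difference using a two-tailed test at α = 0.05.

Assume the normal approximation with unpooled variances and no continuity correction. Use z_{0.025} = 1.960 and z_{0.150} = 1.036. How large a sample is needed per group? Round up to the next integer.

n = (z_{α/2} + z_β)² · [p₁(1−p₁) + p₂(1−p₂)] / (p₁ − p₂)²
  = (1.960 + 1.036)² · (0.31·0.69 + 0.52·0.48) / (-0.21)²
  = (2.996)² · (0.2139 + 0.2496) / 0.0441
  = 8.9760 · 0.4635 / 0.0441
  = 94.34
Round up → n = 95 per group.

n = 95 per group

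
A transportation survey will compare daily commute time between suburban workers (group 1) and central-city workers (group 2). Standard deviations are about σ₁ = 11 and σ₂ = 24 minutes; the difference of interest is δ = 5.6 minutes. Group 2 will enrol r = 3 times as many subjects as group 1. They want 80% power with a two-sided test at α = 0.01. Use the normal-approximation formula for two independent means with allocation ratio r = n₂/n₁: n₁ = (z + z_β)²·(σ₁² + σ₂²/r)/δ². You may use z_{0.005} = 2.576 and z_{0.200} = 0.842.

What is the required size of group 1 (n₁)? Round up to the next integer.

n₁ = 117

n₁ = (z_{α/2} + z_β)² · (σ₁² + σ₂²/r) / δ²
   = (2.576 + 0.842)² · (11² + 24²/3) / 5.6²
   = 11.6827 · (121 + 192) / 31.36
   = 11.6827 · 313 / 31.36
   = 116.60
Round up → n₁ = 117; n₂ = r·n₁ = 3 × 117 = 351.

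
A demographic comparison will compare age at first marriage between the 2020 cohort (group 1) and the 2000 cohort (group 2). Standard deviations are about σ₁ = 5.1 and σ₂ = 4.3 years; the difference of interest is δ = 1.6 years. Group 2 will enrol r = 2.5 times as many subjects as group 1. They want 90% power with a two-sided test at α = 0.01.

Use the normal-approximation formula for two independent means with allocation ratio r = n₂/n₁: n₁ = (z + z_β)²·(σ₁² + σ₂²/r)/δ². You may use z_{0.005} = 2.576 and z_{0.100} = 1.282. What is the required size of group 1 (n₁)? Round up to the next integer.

n₁ = 195

n₁ = (z_{α/2} + z_β)² · (σ₁² + σ₂²/r) / δ²
   = (2.576 + 1.282)² · (5.1² + 4.3²/2.5) / 1.6²
   = 14.8842 · (26.01 + 7.396) / 2.56
   = 14.8842 · 33.406 / 2.56
   = 194.23
Round up → n₁ = 195; n₂ = r·n₁ = 2.5 × 195 = 488.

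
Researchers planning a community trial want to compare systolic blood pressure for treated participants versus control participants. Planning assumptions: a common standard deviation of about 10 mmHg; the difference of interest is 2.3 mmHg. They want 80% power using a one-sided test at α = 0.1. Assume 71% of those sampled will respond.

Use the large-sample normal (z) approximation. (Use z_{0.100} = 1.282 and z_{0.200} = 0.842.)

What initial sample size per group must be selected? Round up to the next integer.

n = (z_α + z_β)² · (σ₁² + σ₂²) / δ²
  = (1.282 + 0.842)² · (2·10² = 200) / 2.3²
  = 4.5114 · 200 / 5.29
  = 170.56
Adjust for 71% response: 170.56 / 0.71 = 240.23.
Round up → n = 241 per group.

n = 241 per group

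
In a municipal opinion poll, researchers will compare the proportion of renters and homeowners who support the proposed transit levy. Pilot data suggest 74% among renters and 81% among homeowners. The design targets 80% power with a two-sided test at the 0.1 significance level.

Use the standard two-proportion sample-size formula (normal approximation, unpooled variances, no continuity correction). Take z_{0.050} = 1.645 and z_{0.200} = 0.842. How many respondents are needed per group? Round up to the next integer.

n = (z_{α/2} + z_β)² · [p₁(1−p₁) + p₂(1−p₂)] / (p₁ − p₂)²
  = (1.645 + 0.842)² · (0.74·0.26 + 0.81·0.19) / (-0.07)²
  = (2.487)² · (0.1924 + 0.1539) / 0.0049
  = 6.1852 · 0.3463 / 0.0049
  = 437.13
Round up → n = 438 per group.

n = 438 per group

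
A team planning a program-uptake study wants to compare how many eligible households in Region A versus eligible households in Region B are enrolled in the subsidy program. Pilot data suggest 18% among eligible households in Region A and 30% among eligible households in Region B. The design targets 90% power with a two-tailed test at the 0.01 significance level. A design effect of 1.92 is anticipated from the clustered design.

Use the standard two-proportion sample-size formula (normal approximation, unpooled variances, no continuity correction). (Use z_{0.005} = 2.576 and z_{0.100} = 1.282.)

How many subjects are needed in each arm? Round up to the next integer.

n = (z_{α/2} + z_β)² · [p₁(1−p₁) + p₂(1−p₂)] / (p₁ − p₂)²
  = (2.576 + 1.282)² · (0.18·0.82 + 0.30·0.70) / (-0.12)²
  = (3.858)² · (0.1476 + 0.2100) / 0.0144
  = 14.8842 · 0.3576 / 0.0144
  = 369.62
Design effect: 1.92 × 369.62 = 709.68.
Round up → n = 710 per group.

n = 710 per group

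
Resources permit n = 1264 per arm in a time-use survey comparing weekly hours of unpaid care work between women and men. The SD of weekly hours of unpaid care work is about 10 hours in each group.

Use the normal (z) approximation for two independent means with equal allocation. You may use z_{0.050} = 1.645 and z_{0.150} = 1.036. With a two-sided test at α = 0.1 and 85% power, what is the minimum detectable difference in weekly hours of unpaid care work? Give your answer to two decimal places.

Minimum detectable difference ≈ 1.07 hours

δ = (z_{α/2} + z_β) · √((σ₁²+σ₂²)/n)
  = (1.645 + 1.036) · √(200/1264)
  = 2.681 · √0.15823
  = 2.681 · 0.3978
  = 1.0664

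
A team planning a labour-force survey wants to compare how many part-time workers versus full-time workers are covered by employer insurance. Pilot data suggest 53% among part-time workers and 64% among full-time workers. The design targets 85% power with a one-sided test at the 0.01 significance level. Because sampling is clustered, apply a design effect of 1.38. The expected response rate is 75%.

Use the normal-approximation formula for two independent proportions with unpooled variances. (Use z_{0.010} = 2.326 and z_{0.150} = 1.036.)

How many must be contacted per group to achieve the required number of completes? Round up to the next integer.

n = (z_α + z_β)² · [p₁(1−p₁) + p₂(1−p₂)] / (p₁ − p₂)²
  = (2.326 + 1.036)² · (0.53·0.47 + 0.64·0.36) / (-0.11)²
  = (3.362)² · (0.2491 + 0.2304) / 0.0121
  = 11.3030 · 0.4795 / 0.0121
  = 447.92
Design effect: 1.38 × 447.92 = 618.13.
Adjust for 75% response: 618.13 / 0.75 = 824.17.
Round up → n = 825 per group.

n = 825 per group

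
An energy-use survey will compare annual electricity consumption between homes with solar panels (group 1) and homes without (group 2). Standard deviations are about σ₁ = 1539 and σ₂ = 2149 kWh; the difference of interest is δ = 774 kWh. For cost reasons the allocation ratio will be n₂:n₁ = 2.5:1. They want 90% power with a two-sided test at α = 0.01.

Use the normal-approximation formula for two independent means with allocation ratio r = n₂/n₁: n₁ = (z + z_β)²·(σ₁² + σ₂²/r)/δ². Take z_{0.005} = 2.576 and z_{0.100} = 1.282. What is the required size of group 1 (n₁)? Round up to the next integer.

n₁ = 105

n₁ = (z_{α/2} + z_β)² · (σ₁² + σ₂²/r) / δ²
   = (2.576 + 1.282)² · (1539² + 2149²/2.5) / 774²
   = 14.8842 · (2368521 + 1847280.4) / 599076
   = 14.8842 · 4215801.4 / 599076
   = 104.74
Round up → n₁ = 105; n₂ = r·n₁ = 2.5 × 105 = 263.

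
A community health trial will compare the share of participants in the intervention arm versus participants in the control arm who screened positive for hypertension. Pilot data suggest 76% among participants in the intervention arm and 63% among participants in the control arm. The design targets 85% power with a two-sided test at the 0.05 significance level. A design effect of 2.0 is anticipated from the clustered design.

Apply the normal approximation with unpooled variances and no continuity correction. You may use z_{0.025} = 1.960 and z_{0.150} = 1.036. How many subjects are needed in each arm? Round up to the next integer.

n = (z_{α/2} + z_β)² · [p₁(1−p₁) + p₂(1−p₂)] / (p₁ − p₂)²
  = (1.960 + 1.036)² · (0.76·0.24 + 0.63·0.37) / (0.13)²
  = (2.996)² · (0.1824 + 0.2331) / 0.0169
  = 8.9760 · 0.4155 / 0.0169
  = 220.68
Design effect: 2.0 × 220.68 = 441.37.
Round up → n = 442 per group.

n = 442 per group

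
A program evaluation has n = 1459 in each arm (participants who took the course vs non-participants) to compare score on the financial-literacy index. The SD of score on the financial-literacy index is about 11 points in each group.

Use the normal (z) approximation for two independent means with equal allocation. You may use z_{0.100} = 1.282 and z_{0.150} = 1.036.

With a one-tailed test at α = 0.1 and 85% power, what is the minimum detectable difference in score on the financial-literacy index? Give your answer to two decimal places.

δ = (z_α + z_β) · √((σ₁²+σ₂²)/n)
  = (1.282 + 1.036) · √(242/1459)
  = 2.318 · √0.16587
  = 2.318 · 0.4073
  = 0.9440

Minimum detectable difference ≈ 0.94 points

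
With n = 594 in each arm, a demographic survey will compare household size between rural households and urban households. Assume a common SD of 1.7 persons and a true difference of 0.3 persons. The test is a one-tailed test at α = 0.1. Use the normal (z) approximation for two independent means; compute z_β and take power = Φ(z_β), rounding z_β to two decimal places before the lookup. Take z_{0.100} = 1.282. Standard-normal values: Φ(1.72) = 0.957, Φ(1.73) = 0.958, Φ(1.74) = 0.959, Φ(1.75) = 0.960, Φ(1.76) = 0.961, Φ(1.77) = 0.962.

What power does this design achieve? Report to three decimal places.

z_β = δ·√(n/(σ₁²+σ₂²)) − z_α
    = 0.3 · √(594/5.78) − 1.282
    = 0.3 · 10.13746 − 1.282
    = 3.0412 − 1.282 = 1.7592 → 1.76
Power = Φ(1.76) = 0.961.

Power ≈ 0.961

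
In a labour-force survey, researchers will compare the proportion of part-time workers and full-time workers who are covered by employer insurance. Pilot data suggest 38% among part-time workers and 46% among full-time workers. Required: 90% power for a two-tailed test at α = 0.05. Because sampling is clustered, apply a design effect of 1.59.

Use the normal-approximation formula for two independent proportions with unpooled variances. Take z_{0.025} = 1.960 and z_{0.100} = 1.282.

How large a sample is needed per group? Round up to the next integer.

n = (z_{α/2} + z_β)² · [p₁(1−p₁) + p₂(1−p₂)] / (p₁ − p₂)²
  = (1.960 + 1.282)² · (0.38·0.62 + 0.46·0.54) / (-0.08)²
  = (3.242)² · (0.2356 + 0.2484) / 0.0064
  = 10.5106 · 0.4840 / 0.0064
  = 794.86
Design effect: 1.59 × 794.86 = 1263.83.
Round up → n = 1264 per group.

n = 1264 per group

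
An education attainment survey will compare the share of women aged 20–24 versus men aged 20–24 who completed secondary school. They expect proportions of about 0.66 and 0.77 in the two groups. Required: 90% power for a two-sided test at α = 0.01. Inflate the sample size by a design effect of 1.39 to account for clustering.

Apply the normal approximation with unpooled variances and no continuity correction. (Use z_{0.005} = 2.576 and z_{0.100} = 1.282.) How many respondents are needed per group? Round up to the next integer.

n = (z_{α/2} + z_β)² · [p₁(1−p₁) + p₂(1−p₂)] / (p₁ − p₂)²
  = (2.576 + 1.282)² · (0.66·0.34 + 0.77·0.23) / (-0.11)²
  = (3.858)² · (0.2244 + 0.1771) / 0.0121
  = 14.8842 · 0.4015 / 0.0121
  = 493.88
Design effect: 1.39 × 493.88 = 686.50.
Round up → n = 687 per group.

n = 687 per group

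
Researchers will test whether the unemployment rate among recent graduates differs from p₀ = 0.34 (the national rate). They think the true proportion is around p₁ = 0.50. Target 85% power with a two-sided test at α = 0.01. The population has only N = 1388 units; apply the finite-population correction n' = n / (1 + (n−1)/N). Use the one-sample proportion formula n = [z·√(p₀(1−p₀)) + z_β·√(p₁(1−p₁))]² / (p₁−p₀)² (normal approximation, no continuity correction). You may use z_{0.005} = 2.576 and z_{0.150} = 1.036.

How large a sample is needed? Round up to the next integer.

n = 109

n = [z_{α/2}·√(p₀q₀) + z_β·√(p₁q₁)]² / (p₁ − p₀)²
  = [2.576·√(0.34·0.66) + 1.036·√(0.50·0.50)]² / (0.16)²
  = [2.576·0.4737 + 1.036·0.5000]² / 0.0256
  = [1.7383]² / 0.0256
  = 118.03
Finite-population correction (N = 1388): 118.03 / (1 + (118.03 − 1)/1388) = 108.85.
Round up → n = 109.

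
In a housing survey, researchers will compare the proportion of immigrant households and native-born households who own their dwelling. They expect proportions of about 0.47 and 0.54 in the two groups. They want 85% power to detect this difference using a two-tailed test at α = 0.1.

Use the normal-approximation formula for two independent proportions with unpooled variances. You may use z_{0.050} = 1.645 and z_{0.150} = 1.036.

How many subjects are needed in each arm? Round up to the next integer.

n = (z_{α/2} + z_β)² · [p₁(1−p₁) + p₂(1−p₂)] / (p₁ − p₂)²
  = (1.645 + 1.036)² · (0.47·0.53 + 0.54·0.46) / (-0.07)²
  = (2.681)² · (0.2491 + 0.2484) / 0.0049
  = 7.1878 · 0.4975 / 0.0049
  = 729.78
Round up → n = 730 per group.

n = 730 per group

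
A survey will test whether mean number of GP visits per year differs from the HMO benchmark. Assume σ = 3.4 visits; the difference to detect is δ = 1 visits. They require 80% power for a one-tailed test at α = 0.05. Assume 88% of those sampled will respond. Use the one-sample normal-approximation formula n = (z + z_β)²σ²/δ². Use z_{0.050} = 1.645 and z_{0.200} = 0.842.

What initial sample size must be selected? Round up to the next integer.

n = 82

n = (z_α + z_β)² · σ² / δ²
  = (1.645 + 0.842)² · 3.4² / 1²
  = 6.1852 · 11.56 / 1
  = 71.50
Adjust for 88% response: 71.50 / 0.88 = 81.25.
Round up → n = 82.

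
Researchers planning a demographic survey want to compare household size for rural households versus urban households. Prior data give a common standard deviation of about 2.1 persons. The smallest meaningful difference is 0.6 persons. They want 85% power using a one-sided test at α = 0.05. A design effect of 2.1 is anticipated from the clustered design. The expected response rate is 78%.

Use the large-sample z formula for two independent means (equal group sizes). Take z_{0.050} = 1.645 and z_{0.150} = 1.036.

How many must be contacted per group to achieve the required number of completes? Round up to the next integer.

n = (z_α + z_β)² · (σ₁² + σ₂²) / δ²
  = (1.645 + 1.036)² · (2·2.1² = 8.82) / 0.6²
  = 7.1878 · 8.82 / 0.36
  = 176.10
Design effect: 2.1 × 176.10 = 369.81.
Adjust for 78% response: 369.81 / 0.78 = 474.12.
Round up → n = 475 per group.

n = 475 per group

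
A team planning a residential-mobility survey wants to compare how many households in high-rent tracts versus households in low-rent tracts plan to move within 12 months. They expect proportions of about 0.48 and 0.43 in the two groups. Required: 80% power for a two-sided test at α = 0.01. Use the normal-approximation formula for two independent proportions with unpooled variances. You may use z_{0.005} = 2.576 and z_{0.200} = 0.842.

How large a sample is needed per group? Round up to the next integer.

n = 2312 per group

n = (z_{α/2} + z_β)² · [p₁(1−p₁) + p₂(1−p₂)] / (p₁ − p₂)²
  = (2.576 + 0.842)² · (0.48·0.52 + 0.43·0.57) / (0.05)²
  = (3.418)² · (0.2496 + 0.2451) / 0.0025
  = 11.6827 · 0.4947 / 0.0025
  = 2311.78
Round up → n = 2312 per group.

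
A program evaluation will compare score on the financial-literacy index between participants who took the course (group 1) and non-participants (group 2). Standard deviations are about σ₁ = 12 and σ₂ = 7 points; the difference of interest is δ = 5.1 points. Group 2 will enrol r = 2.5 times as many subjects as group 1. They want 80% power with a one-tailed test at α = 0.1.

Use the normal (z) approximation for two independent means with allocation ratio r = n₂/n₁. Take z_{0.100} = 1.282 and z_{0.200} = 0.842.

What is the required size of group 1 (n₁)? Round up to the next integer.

n₁ = 29

n₁ = (z_α + z_β)² · (σ₁² + σ₂²/r) / δ²
   = (1.282 + 0.842)² · (12² + 7²/2.5) / 5.1²
   = 4.5114 · (144 + 19.6) / 26.01
   = 4.5114 · 163.6 / 26.01
   = 28.38
Round up → n₁ = 29; n₂ = r·n₁ = 2.5 × 29 = 73.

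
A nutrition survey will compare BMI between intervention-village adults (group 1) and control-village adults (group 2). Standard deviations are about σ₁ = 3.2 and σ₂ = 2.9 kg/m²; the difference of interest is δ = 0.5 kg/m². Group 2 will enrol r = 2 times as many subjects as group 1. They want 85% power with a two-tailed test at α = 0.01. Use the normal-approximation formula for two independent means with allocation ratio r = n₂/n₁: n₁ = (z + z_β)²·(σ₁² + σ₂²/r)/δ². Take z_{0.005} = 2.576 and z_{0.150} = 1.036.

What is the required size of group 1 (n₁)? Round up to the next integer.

n₁ = 754

n₁ = (z_{α/2} + z_β)² · (σ₁² + σ₂²/r) / δ²
   = (2.576 + 1.036)² · (3.2² + 2.9²/2) / 0.5²
   = 13.0465 · (10.24 + 4.205) / 0.25
   = 13.0465 · 14.445 / 0.25
   = 753.83
Round up → n₁ = 754; n₂ = r·n₁ = 2 × 754 = 1508.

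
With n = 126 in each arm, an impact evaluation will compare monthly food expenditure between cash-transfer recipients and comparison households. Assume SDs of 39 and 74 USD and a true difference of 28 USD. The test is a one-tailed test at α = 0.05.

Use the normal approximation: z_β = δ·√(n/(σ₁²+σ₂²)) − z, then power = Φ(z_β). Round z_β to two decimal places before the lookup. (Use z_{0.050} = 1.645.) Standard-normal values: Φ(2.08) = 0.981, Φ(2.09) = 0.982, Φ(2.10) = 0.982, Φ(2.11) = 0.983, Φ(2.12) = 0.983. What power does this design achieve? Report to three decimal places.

z_β = δ·√(n/(σ₁²+σ₂²)) − z_α
    = 28 · √(126/6997) − 1.645
    = 28 · 0.13419 − 1.645
    = 3.7574 − 1.645 = 2.1124 → 2.11
Power = Φ(2.11) = 0.983.

Power ≈ 0.983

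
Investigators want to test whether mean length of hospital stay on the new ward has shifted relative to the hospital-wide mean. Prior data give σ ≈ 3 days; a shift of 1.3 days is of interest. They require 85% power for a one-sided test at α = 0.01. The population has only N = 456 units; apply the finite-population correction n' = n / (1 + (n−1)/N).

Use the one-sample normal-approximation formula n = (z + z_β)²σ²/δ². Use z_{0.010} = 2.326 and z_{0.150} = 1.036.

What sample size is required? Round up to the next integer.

n = 54

n = (z_α + z_β)² · σ² / δ²
  = (2.326 + 1.036)² · 3² / 1.3²
  = 11.3030 · 9 / 1.69
  = 60.19
Finite-population correction (N = 456): 60.19 / (1 + (60.19 − 1)/456) = 53.28.
Round up → n = 54.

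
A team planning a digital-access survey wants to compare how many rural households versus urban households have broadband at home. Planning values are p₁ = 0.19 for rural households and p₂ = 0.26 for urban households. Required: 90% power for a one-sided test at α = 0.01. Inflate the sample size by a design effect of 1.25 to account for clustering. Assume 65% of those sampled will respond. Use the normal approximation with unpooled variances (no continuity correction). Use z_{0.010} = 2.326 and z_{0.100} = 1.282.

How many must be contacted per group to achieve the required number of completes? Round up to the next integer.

n = (z_α + z_β)² · [p₁(1−p₁) + p₂(1−p₂)] / (p₁ − p₂)²
  = (2.326 + 1.282)² · (0.19·0.81 + 0.26·0.74) / (-0.07)²
  = (3.608)² · (0.1539 + 0.1924) / 0.0049
  = 13.0177 · 0.3463 / 0.0049
  = 920.00
Design effect: 1.25 × 920.00 = 1150.00.
Adjust for 65% response: 1150.00 / 0.65 = 1769.24.
Round up → n = 1770 per group.

n = 1770 per group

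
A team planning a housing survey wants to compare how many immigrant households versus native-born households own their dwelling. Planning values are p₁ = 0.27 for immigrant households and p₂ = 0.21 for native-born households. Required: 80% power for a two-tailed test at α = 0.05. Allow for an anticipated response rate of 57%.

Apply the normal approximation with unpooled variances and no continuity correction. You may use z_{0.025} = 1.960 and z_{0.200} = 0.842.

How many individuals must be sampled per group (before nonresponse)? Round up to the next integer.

n = 1389 per group

n = (z_{α/2} + z_β)² · [p₁(1−p₁) + p₂(1−p₂)] / (p₁ − p₂)²
  = (1.960 + 0.842)² · (0.27·0.73 + 0.21·0.79) / (0.06)²
  = (2.802)² · (0.1971 + 0.1659) / 0.0036
  = 7.8512 · 0.3630 / 0.0036
  = 791.66
Adjust for 57% response: 791.66 / 0.57 = 1388.88.
Round up → n = 1389 per group.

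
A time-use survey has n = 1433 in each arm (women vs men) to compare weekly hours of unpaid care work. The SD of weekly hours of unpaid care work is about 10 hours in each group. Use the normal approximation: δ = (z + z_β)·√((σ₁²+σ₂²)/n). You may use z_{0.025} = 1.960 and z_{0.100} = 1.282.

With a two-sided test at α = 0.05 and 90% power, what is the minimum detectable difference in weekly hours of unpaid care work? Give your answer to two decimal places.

δ = (z_{α/2} + z_β) · √((σ₁²+σ₂²)/n)
  = (1.960 + 1.282) · √(200/1433)
  = 3.242 · √0.13957
  = 3.242 · 0.3736
  = 1.2112

Minimum detectable difference ≈ 1.21 hours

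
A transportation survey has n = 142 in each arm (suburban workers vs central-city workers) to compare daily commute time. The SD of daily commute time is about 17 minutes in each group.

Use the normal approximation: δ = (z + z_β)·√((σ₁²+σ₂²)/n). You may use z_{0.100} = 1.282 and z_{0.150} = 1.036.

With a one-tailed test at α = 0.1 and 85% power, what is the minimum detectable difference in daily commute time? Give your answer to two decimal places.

Minimum detectable difference ≈ 4.68 minutes

δ = (z_α + z_β) · √((σ₁²+σ₂²)/n)
  = (1.282 + 1.036) · √(578/142)
  = 2.318 · √4.0704
  = 2.318 · 2.0175
  = 4.6766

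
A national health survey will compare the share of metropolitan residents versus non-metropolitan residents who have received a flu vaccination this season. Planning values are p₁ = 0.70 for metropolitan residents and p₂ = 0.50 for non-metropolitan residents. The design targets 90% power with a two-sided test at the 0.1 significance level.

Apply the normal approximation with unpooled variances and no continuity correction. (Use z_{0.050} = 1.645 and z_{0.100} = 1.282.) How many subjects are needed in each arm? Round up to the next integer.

n = 99 per group

n = (z_{α/2} + z_β)² · [p₁(1−p₁) + p₂(1−p₂)] / (p₁ − p₂)²
  = (1.645 + 1.282)² · (0.70·0.30 + 0.50·0.50) / (0.20)²
  = (2.927)² · (0.2100 + 0.2500) / 0.0400
  = 8.5673 · 0.4600 / 0.0400
  = 98.52
Round up → n = 99 per group.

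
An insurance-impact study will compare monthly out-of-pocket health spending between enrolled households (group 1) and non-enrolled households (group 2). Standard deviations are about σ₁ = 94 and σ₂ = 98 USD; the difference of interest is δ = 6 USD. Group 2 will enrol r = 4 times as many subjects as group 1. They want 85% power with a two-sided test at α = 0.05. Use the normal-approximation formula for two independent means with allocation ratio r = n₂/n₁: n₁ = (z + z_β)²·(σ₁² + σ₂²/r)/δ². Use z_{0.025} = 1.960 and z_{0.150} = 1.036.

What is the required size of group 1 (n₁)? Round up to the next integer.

n₁ = 2802

n₁ = (z_{α/2} + z_β)² · (σ₁² + σ₂²/r) / δ²
   = (1.960 + 1.036)² · (94² + 98²/4) / 6²
   = 8.9760 · (8836 + 2401) / 36
   = 8.9760 · 11237 / 36
   = 2801.76
Round up → n₁ = 2802; n₂ = r·n₁ = 4 × 2802 = 11208.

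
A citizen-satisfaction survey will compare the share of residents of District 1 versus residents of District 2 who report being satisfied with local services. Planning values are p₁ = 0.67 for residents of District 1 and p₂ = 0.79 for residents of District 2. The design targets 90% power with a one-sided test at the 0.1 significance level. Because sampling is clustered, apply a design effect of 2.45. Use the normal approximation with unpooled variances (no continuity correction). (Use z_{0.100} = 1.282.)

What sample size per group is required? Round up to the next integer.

n = 433 per group

n = (z_α + z_β)² · [p₁(1−p₁) + p₂(1−p₂)] / (p₁ − p₂)²
  = (1.282 + 1.282)² · (0.67·0.33 + 0.79·0.21) / (-0.12)²
  = (2.564)² · (0.2211 + 0.1659) / 0.0144
  = 6.5741 · 0.3870 / 0.0144
  = 176.68
Design effect: 2.45 × 176.68 = 432.86.
Round up → n = 433 per group.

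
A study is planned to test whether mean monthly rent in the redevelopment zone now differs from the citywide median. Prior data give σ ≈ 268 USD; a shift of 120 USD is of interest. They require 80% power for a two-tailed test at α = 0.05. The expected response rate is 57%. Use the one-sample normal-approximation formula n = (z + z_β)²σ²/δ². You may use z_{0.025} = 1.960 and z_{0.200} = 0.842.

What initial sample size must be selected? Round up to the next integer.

n = 69

n = (z_{α/2} + z_β)² · σ² / δ²
  = (1.960 + 0.842)² · 268² / 120²
  = 7.8512 · 71824 / 14400
  = 39.16
Adjust for 57% response: 39.16 / 0.57 = 68.70.
Round up → n = 69.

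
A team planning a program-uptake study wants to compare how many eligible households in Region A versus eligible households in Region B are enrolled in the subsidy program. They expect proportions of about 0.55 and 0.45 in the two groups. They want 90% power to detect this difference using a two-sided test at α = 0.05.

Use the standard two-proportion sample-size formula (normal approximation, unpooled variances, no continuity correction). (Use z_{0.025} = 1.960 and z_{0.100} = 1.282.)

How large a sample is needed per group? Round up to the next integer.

n = (z_{α/2} + z_β)² · [p₁(1−p₁) + p₂(1−p₂)] / (p₁ − p₂)²
  = (1.960 + 1.282)² · (0.55·0.45 + 0.45·0.55) / (0.10)²
  = (3.242)² · (0.2475 + 0.2475) / 0.0100
  = 10.5106 · 0.4950 / 0.0100
  = 520.27
Round up → n = 521 per group.

n = 521 per group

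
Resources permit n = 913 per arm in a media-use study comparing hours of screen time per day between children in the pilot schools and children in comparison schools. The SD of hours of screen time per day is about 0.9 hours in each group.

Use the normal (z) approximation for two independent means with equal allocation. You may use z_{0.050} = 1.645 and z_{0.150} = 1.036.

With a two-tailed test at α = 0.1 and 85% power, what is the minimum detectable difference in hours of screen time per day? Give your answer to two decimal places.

Minimum detectable difference ≈ 0.11 hours

δ = (z_{α/2} + z_β) · √((σ₁²+σ₂²)/n)
  = (1.645 + 1.036) · √(1.62/913)
  = 2.681 · √0.00177
  = 2.681 · 0.0421
  = 0.1129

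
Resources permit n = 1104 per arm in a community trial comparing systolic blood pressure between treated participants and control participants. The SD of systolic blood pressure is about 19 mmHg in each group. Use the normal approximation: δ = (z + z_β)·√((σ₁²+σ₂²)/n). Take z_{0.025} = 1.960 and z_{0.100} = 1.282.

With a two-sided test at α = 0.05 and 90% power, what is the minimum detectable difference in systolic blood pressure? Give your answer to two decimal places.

Minimum detectable difference ≈ 2.62 mmHg

δ = (z_{α/2} + z_β) · √((σ₁²+σ₂²)/n)
  = (1.960 + 1.282) · √(722/1104)
  = 3.242 · √0.65399
  = 3.242 · 0.8087
  = 2.6218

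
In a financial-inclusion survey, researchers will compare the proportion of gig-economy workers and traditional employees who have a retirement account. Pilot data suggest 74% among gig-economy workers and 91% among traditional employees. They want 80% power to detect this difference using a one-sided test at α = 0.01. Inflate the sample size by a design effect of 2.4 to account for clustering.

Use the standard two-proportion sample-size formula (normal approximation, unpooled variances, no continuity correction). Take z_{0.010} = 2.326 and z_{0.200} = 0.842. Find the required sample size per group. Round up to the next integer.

n = 229 per group

n = (z_α + z_β)² · [p₁(1−p₁) + p₂(1−p₂)] / (p₁ − p₂)²
  = (2.326 + 0.842)² · (0.74·0.26 + 0.91·0.09) / (-0.17)²
  = (3.168)² · (0.1924 + 0.0819) / 0.0289
  = 10.0362 · 0.2743 / 0.0289
  = 95.26
Design effect: 2.4 × 95.26 = 228.62.
Round up → n = 229 per group.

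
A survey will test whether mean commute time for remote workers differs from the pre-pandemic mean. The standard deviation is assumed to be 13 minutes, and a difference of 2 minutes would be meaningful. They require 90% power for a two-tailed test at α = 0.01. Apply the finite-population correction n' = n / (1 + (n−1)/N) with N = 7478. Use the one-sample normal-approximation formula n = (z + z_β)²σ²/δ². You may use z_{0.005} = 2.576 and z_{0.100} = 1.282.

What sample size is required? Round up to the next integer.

n = (z_{α/2} + z_β)² · σ² / δ²
  = (2.576 + 1.282)² · 13² / 2²
  = 14.8842 · 169 / 4
  = 628.86
Finite-population correction (N = 7478): 628.86 / (1 + (628.86 − 1)/7478) = 580.15.
Round up → n = 581.

n = 581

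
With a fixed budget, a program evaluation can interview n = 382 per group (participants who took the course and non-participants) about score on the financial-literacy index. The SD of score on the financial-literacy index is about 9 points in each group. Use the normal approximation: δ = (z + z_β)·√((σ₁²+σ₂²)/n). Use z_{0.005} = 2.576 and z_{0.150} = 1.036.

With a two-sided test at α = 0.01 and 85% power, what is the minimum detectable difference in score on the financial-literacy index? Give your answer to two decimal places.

Minimum detectable difference ≈ 2.35 points

δ = (z_{α/2} + z_β) · √((σ₁²+σ₂²)/n)
  = (2.576 + 1.036) · √(162/382)
  = 3.612 · √0.42408
  = 3.612 · 0.6512
  = 2.3522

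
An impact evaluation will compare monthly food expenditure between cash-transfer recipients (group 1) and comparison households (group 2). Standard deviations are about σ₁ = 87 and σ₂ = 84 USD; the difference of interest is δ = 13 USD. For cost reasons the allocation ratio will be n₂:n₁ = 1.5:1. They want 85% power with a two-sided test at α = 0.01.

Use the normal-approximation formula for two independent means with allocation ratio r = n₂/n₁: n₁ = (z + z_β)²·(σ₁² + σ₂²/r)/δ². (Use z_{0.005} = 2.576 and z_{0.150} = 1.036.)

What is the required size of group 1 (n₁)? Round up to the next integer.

n₁ = (z_{α/2} + z_β)² · (σ₁² + σ₂²/r) / δ²
   = (2.576 + 1.036)² · (87² + 84²/1.5) / 13²
   = 13.0465 · (7569 + 4704) / 169
   = 13.0465 · 12273 / 169
   = 947.46
Round up → n₁ = 948; n₂ = r·n₁ = 1.5 × 948 = 1422.

n₁ = 948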